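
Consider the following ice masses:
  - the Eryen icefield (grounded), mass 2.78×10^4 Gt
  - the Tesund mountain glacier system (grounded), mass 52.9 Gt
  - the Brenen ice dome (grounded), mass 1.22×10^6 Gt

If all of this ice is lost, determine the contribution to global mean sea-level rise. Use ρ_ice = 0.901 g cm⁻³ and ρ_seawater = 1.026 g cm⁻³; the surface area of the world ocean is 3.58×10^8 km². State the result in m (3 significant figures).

≈ 3.40 m

Eryen: 2.78×10^4 Gt = 2.780×10^16 kg; dividing by ρ_w = 1.026 g cm⁻³ = 1026 kg m⁻³ gives 2.710×10^13 m³ of water.
Tesund: 52.9 Gt = 5.290×10^13 kg; dividing by ρ_w = 1026 kg m⁻³ gives 5.156×10^10 m³ of water.
Brenen: 1.22×10^6 Gt = 1.220×10^18 kg; dividing by ρ_w = 1026 kg m⁻³ gives 1.189×10^15 m³ of water.
Total added water ≈ 1.216×10^15 m³ over 3.58×10^14 m² → Δh = 3.40 m.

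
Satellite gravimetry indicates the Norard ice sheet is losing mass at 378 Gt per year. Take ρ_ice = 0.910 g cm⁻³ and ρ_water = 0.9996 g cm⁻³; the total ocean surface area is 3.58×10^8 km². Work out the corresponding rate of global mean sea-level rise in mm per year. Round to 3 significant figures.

≈ 1.06 mm/yr

ρ_w = 0.9996 g cm⁻³ = 999.6 kg m⁻³. Annual water volume added = 378 Gt / ρ_w = 3.780×10^14 kg / 999.6 kg m⁻³ = 3.782×10^11 m³.
Δh per year = 3.782×10^11 / 3.58×10^14 = 1.06×10^-3 m = 1.06 mm.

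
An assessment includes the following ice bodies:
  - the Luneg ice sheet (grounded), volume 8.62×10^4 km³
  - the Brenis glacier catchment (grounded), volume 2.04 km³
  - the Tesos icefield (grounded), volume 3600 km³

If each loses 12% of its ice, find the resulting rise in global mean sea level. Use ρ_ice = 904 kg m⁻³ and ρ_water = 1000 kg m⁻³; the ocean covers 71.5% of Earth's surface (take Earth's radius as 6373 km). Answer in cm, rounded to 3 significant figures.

≈ 2.67 cm

Luneg: 0.12 × 8.62×10^4 km³ × (904/1000) = 9351 km³ of water.
Brenis: 0.12 × 2.04 km³ × (904/1000) = 0.2213 km³ of water.
Tesos: 0.12 × 3600 km³ × (904/1000) = 390.5 km³ of water.
Total added water ≈ 9.742×10^12 m³ over 3.65×10^14 m² → Δh = 0.0267 m = 2.67 cm.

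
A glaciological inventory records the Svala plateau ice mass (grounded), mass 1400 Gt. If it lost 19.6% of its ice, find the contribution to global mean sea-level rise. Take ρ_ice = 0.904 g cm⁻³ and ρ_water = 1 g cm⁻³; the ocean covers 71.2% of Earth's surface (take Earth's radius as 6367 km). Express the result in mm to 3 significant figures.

≈ 0.757 mm

Svala: 0.196 × 1400 Gt = 2.744×10^14 kg; dividing by ρ_w = 1 g cm⁻³ = 1000 kg m⁻³ gives 2.744×10^11 m³ of water.
Spread over 3.63×10^14 m² of ocean, Δh = 2.744×10^11 / 3.63×10^14 = 7.57×10^-4 m = 0.757 mm.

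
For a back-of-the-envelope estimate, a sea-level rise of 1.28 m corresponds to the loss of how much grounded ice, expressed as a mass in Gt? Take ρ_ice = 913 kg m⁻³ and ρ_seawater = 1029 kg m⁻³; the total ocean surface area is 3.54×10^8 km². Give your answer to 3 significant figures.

≈ 4.66×10^5 Gt

Required water volume = Δh × A = 1.28 m × 3.54×10^14 m² = 4.531×10^14 m³.
ρ_w = 1029 kg m⁻³, so the mass of water = 4.531×10^14 m³ × 1029 kg m⁻³ = 4.663×10^17 kg = 4.66×10^5 Gt (and the same mass of ice, by conservation).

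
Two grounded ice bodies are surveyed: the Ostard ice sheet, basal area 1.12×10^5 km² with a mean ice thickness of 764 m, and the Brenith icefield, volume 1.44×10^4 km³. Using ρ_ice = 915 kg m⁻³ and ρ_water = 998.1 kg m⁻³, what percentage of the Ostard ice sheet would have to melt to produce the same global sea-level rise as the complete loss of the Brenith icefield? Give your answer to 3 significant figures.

Equal sea-level rise means equal mass of meltwater, i.e. equal mass of ice lost.
Ice mass of Brenith: 1.318×10^16 kg; ice mass of Ostard: 7.829×10^16 kg.
Fraction required = 1.318×10^16 / 7.829×10^16 = 0.168 → 16.8 %.

≈ 16.8 %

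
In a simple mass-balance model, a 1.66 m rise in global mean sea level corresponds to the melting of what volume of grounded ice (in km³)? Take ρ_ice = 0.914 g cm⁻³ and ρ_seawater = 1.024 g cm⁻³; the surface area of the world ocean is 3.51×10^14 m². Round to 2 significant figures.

≈ 6.5×10^5 km³

Required water volume = Δh × A = 1.66 m × 3.51×10^14 m² = 5.827×10^14 m³ = 5.827×10^5 km³.
Ice volume = water volume × ρ_w/ρ_ice = 5.827×10^5 × 1024/914 = 6.5×10^5 km³.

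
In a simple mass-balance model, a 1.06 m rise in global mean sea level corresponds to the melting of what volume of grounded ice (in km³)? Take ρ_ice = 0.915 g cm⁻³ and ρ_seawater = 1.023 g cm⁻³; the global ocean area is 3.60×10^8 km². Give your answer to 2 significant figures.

Required water volume = Δh × A = 1.06 m × 3.60×10^14 m² = 3.816×10^14 m³ = 3.816×10^5 km³.
Ice volume = water volume × ρ_w/ρ_ice = 3.816×10^5 × 1023/915 = 4.3×10^5 km³.

≈ 4.3×10^5 km³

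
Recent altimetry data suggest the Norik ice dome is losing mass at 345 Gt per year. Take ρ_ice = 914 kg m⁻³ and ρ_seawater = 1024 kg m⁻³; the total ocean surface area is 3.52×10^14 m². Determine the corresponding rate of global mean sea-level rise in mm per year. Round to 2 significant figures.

ρ_w = 1024 kg m⁻³. Annual water volume added = 345 Gt / ρ_w = 3.450×10^14 kg / 1024 kg m⁻³ = 3.369×10^11 m³.
Δh per year = 3.369×10^11 / 3.52×10^14 = 9.57×10^-4 m = 0.96 mm.

≈ 0.96 mm/yr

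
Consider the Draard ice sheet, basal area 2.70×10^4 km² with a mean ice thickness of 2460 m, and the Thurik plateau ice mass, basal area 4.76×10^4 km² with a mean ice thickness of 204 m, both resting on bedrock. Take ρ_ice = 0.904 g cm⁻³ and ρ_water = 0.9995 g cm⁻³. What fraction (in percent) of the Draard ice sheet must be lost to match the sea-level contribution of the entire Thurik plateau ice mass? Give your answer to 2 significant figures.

≈ 15 %

Equal sea-level rise means equal mass of meltwater, i.e. equal mass of ice lost.
Ice mass of Thurik: 8.778×10^15 kg; ice mass of Draard: 6.004×10^16 kg.
Fraction required = 8.778×10^15 / 6.004×10^16 = 0.146 → 15 %.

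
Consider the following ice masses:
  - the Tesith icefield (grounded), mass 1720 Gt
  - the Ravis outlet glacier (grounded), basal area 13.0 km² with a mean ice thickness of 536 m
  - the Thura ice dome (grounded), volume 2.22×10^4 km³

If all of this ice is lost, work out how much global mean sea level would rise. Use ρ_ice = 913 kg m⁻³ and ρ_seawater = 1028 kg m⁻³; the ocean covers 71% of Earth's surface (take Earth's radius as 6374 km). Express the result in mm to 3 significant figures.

Tesith: 1720 Gt = 1.720×10^15 kg; dividing by ρ_w = 1028 kg m⁻³ gives 1.673×10^12 m³ of water.
Ravis: ice volume = 13.0 km² × 536 m = 6.968 km³; 6.968 × (913/1028) = 6.189 km³ of water.
Thura: 2.22×10^4 km³ × (913/1028) = 1.972×10^4 km³ of water.
Total added water ≈ 2.140×10^13 m³ over 3.62×10^14 m² → Δh = 0.0590 m = 59.0 mm.

≈ 59.0 mm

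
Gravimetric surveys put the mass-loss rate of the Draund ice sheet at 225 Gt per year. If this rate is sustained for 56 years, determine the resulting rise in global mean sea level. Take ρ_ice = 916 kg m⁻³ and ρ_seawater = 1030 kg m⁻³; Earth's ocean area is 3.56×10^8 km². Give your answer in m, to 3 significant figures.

≈ 0.0344 m

Total mass lost = 225 Gt/yr × 56 yr = 1.260×10^4 Gt = 1.260×10^16 kg.
ρ_w = 1030 kg m⁻³, so water volume = 1.260×10^16 / 1030 = 1.223×10^13 m³.
Δh = 1.223×10^13 / 3.56×10^14 = 0.0344 m.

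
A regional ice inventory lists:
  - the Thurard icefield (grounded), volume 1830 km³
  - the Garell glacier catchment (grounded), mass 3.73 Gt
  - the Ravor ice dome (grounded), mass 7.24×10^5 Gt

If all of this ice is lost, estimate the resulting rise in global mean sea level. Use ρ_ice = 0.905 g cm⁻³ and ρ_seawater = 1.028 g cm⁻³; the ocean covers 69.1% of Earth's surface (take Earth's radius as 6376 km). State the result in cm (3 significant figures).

Thurard: 1830 km³ × (905/1028) = 1611 km³ of water.
Garell: 3.73 Gt = 3.730×10^12 kg; dividing by ρ_w = 1.028 g cm⁻³ = 1028 kg m⁻³ gives 3.628×10^9 m³ of water.
Ravor: 7.24×10^5 Gt = 7.240×10^17 kg; dividing by ρ_w = 1028 kg m⁻³ gives 7.043×10^14 m³ of water.
Total added water ≈ 7.059×10^14 m³ over 3.53×10^14 m² → Δh = 2.00 m = 200 cm.

≈ 200 cm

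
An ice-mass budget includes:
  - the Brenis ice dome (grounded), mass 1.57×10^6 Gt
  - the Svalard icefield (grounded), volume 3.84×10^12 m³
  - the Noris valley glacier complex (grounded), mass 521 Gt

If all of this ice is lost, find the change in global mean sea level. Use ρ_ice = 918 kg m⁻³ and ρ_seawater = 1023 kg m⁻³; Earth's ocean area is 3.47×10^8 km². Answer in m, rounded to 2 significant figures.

≈ 4.4 m

Brenis: 1.57×10^6 Gt = 1.570×10^18 kg; dividing by ρ_w = 1023 kg m⁻³ gives 1.535×10^15 m³ of water.
Svalard: 3.84×10^12 m³ × (918/1023) = 3.446×10^12 m³ of water.
Noris: 521 Gt = 5.210×10^14 kg; dividing by ρ_w = 1023 kg m⁻³ gives 5.093×10^11 m³ of water.
Total added water ≈ 1.539×10^15 m³ over 3.47×10^14 m² → Δh = 4.43 m.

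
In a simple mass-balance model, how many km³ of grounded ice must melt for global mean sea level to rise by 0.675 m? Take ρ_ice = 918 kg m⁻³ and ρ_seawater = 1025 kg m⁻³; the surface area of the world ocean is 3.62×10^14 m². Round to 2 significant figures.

≈ 2.7×10^5 km³

Required water volume = Δh × A = 0.675 m × 3.62×10^14 m² = 2.444×10^14 m³ = 2.444×10^5 km³.
Ice volume = water volume × ρ_w/ρ_ice = 2.444×10^5 × 1025/918 = 2.7×10^5 km³.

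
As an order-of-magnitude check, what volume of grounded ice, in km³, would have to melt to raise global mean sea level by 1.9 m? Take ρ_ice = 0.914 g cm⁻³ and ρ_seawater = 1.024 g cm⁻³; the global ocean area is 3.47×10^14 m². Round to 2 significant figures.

Required water volume = Δh × A = 1.9 m × 3.47×10^14 m² = 6.593×10^14 m³ = 6.593×10^5 km³.
Ice volume = water volume × ρ_w/ρ_ice = 6.593×10^5 × 1024/914 = 7.4×10^5 km³.

≈ 7.4×10^5 km³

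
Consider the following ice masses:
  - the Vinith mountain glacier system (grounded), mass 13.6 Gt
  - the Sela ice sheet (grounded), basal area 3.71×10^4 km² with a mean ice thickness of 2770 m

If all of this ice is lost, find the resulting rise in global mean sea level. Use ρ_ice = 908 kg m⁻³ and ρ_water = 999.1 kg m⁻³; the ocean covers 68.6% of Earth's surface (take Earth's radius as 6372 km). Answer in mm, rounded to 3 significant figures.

≈ 267 mm

Vinith: 13.6 Gt = 1.360×10^13 kg; dividing by ρ_w = 999.1 kg m⁻³ gives 1.361×10^10 m³ of water.
Sela: ice volume = 3.71×10^4 km² × 2770 m = 1.028×10^5 km³; 1.028×10^5 × (908/999.1) = 9.340×10^4 km³ of water.
Total added water ≈ 9.341×10^13 m³ over 3.50×10^14 m² → Δh = 0.267 m = 267 mm.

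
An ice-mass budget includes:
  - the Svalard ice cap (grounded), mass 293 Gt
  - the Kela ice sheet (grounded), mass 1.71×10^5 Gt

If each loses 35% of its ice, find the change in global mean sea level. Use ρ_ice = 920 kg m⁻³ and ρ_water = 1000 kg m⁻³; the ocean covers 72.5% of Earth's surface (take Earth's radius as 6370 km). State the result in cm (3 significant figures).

Svalard: 0.35 × 293 Gt = 1.026×10^14 kg; dividing by ρ_w = 1000 kg m⁻³ gives 1.026×10^11 m³ of water.
Kela: 0.35 × 1.71×10^5 Gt = 5.985×10^16 kg; dividing by ρ_w = 1000 kg m⁻³ gives 5.985×10^13 m³ of water.
Total added water ≈ 5.995×10^13 m³ over 3.70×10^14 m² → Δh = 0.162 m = 16.2 cm.

≈ 16.2 cm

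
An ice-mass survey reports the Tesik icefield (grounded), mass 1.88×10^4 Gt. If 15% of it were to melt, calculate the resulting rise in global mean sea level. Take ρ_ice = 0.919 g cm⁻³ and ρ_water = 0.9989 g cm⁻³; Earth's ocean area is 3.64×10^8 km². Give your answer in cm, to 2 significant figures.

≈ 0.78 cm

Tesik: 0.15 × 1.88×10^4 Gt = 2.820×10^15 kg; dividing by ρ_w = 0.9989 g cm⁻³ = 998.9 kg m⁻³ gives 2.823×10^12 m³ of water.
Spread over 3.64×10^14 m² of ocean, Δh = 2.823×10^12 / 3.64×10^14 = 7.76×10^-3 m = 0.78 cm.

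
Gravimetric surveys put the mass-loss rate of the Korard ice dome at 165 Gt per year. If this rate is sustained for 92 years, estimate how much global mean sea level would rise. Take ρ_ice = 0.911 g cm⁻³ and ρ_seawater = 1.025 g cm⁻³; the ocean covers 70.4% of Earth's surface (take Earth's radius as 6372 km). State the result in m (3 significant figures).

≈ 0.0412 m

Total mass lost = 165 Gt/yr × 92 yr = 1.518×10^4 Gt = 1.518×10^16 kg.
ρ_w = 1.025 g cm⁻³ = 1025 kg m⁻³, so water volume = 1.518×10^16 / 1025 = 1.481×10^13 m³.
Δh = 1.481×10^13 / 3.59×10^14 = 0.0412 m.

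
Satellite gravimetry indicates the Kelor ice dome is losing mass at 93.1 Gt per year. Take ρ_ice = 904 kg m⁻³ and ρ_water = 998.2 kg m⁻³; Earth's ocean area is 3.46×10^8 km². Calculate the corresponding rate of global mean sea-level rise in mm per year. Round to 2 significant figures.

ρ_w = 998.2 kg m⁻³. Annual water volume added = 93.1 Gt / ρ_w = 9.310×10^13 kg / 998.2 kg m⁻³ = 9.327×10^10 m³.
Δh per year = 9.327×10^10 / 3.46×10^14 = 2.70×10^-4 m = 0.27 mm.

≈ 0.27 mm/yr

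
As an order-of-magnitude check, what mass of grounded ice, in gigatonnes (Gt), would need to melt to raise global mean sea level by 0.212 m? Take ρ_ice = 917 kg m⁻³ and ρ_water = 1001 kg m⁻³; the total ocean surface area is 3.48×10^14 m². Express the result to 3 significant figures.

≈ 7.38×10^4 Gt

Required water volume = Δh × A = 0.212 m × 3.48×10^14 m² = 7.378×10^13 m³.
ρ_w = 1001 kg m⁻³, so the mass of water = 7.378×10^13 m³ × 1001 kg m⁻³ = 7.385×10^16 kg = 7.38×10^4 Gt (and the same mass of ice, by conservation).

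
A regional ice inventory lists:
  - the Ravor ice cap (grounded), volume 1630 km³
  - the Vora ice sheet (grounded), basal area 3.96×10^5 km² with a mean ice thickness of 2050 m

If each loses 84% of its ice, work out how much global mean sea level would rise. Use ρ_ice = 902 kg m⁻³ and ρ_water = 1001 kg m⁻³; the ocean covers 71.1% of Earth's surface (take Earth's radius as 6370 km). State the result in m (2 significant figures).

≈ 1.7 m

Ravor: 0.84 × 1630 km³ × (902/1001) = 1234 km³ of water.
Vora: ice volume = 3.96×10^5 km² × 2050 m = 8.118×10^5 km³; 0.84 × 8.118×10^5 × (902/1001) = 6.145×10^5 km³ of water.
Total added water ≈ 6.157×10^14 m³ over 3.63×10^14 m² → Δh = 1.70 m.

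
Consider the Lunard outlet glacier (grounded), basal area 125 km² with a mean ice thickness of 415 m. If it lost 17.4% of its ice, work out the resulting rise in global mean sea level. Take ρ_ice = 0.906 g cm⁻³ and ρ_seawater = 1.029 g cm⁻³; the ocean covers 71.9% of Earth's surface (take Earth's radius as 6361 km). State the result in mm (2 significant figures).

≈ 0.022 mm

Lunard: ice volume = 125 km² × 415 m = 51.88 km³; 0.174 × 51.88 × (906/1029) = 7.947 km³ of water.
Spread over 3.66×10^14 m² of ocean, Δh = 7.947×10^9 / 3.66×10^14 = 2.17×10^-5 m = 0.022 mm.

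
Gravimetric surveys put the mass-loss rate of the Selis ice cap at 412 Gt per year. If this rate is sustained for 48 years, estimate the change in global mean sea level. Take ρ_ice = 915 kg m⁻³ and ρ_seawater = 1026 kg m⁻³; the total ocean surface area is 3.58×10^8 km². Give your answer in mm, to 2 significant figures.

≈ 54 mm

Total mass lost = 412 Gt/yr × 48 yr = 1.978×10^4 Gt = 1.978×10^16 kg.
ρ_w = 1026 kg m⁻³, so water volume = 1.978×10^16 / 1026 = 1.927×10^13 m³.
Δh = 1.927×10^13 / 3.58×10^14 = 0.0538 m = 54 mm.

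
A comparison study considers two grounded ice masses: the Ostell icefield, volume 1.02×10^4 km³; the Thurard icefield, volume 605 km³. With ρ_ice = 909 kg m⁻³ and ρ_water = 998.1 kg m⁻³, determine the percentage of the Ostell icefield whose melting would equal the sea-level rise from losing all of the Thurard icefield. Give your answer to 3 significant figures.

Equal sea-level rise means equal mass of meltwater, i.e. equal mass of ice lost.
Ice mass of Thurard: 5.499×10^14 kg; ice mass of Ostell: 9.272×10^15 kg.
Fraction required = 5.499×10^14 / 9.272×10^15 = 0.0593 → 5.93 %.

≈ 5.93 %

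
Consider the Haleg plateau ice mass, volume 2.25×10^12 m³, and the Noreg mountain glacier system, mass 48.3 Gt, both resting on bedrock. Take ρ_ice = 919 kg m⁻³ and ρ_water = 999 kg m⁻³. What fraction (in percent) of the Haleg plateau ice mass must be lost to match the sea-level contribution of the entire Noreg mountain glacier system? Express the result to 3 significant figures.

Equal sea-level rise means equal mass of meltwater, i.e. equal mass of ice lost.
Ice mass of Noreg: 4.830×10^13 kg; ice mass of Haleg: 2.068×10^15 kg.
Fraction required = 4.830×10^13 / 2.068×10^15 = 0.0234 → 2.34 %.

≈ 2.34 %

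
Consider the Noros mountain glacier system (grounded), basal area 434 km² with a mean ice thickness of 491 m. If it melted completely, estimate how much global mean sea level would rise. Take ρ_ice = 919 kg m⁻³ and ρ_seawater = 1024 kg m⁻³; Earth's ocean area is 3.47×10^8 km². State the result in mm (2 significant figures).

Noros: ice volume = 434 km² × 491 m = 213.1 km³; 213.1 × (919/1024) = 191.2 km³ of water.
Spread over 3.47×10^14 m² of ocean, Δh = 1.912×10^11 / 3.47×10^14 = 5.51×10^-4 m = 0.55 mm.

≈ 0.55 mm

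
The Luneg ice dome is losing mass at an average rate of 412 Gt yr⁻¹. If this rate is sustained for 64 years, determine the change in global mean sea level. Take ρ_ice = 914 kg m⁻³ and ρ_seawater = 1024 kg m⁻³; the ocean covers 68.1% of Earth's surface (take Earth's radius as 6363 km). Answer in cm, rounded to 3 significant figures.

Total mass lost = 412 Gt/yr × 64 yr = 2.637×10^4 Gt = 2.637×10^16 kg.
ρ_w = 1024 kg m⁻³, so water volume = 2.637×10^16 / 1024 = 2.575×10^13 m³.
Δh = 2.575×10^13 / 3.46×10^14 = 0.0743 m = 7.43 cm.

≈ 7.43 cm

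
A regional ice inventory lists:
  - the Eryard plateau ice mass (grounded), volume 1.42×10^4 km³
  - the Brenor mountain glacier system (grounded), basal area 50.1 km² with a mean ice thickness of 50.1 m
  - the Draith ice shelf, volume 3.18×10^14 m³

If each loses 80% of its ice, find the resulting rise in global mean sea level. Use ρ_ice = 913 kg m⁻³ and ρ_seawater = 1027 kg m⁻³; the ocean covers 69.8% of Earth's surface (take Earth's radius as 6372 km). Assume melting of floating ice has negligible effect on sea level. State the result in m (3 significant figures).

≈ 0.0284 m

Eryard: 0.8 × 1.42×10^4 km³ × (913/1027) = 1.010×10^4 km³ of water.
Brenor: ice volume = 50.1 km² × 50.1 m = 2.510 km³; 0.8 × 2.510 × (913/1027) = 1.785 km³ of water.
The Draith ice shelf is floating and already displaces its own weight of water, so its melt adds essentially nothing to sea level.
Total added water ≈ 1.010×10^13 m³ over 3.56×10^14 m² → Δh = 0.0284 m.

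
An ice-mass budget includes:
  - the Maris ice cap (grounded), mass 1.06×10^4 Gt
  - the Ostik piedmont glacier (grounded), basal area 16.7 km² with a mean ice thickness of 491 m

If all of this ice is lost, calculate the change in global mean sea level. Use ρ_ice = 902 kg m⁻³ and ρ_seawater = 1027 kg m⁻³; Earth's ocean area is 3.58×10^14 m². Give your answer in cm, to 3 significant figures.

≈ 2.89 cm

Maris: 1.06×10^4 Gt = 1.060×10^16 kg; dividing by ρ_w = 1027 kg m⁻³ gives 1.032×10^13 m³ of water.
Ostik: ice volume = 16.7 km² × 491 m = 8.200 km³; 8.200 × (902/1027) = 7.202 km³ of water.
Total added water ≈ 1.033×10^13 m³ over 3.58×10^14 m² → Δh = 0.0289 m = 2.89 cm.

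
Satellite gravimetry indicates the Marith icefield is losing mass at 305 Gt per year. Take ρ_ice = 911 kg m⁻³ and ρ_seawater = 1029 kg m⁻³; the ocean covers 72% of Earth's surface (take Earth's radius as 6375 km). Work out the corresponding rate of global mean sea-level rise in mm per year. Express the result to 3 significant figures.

ρ_w = 1029 kg m⁻³. Annual water volume added = 305 Gt / ρ_w = 3.050×10^14 kg / 1029 kg m⁻³ = 2.964×10^11 m³.
Δh per year = 2.964×10^11 / 3.68×10^14 = 8.06×10^-4 m = 0.806 mm.

≈ 0.806 mm/yr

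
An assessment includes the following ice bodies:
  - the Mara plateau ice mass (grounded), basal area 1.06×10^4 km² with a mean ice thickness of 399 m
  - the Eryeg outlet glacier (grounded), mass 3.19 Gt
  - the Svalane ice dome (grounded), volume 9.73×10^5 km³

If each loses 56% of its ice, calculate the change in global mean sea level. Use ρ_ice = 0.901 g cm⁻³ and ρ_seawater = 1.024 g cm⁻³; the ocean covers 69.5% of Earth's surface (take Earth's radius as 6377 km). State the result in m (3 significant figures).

≈ 1.36 m

Mara: ice volume = 1.06×10^4 km² × 399 m = 4229 km³; 0.56 × 4229 × (901/1024) = 2084 km³ of water.
Eryeg: 0.56 × 3.19 Gt = 1.786×10^12 kg; dividing by ρ_w = 1.024 g cm⁻³ = 1024 kg m⁻³ gives 1.745×10^9 m³ of water.
Svalane: 0.56 × 9.73×10^5 km³ × (901/1024) = 4.794×10^5 km³ of water.
Total added water ≈ 4.815×10^14 m³ over 3.55×10^14 m² → Δh = 1.36 m.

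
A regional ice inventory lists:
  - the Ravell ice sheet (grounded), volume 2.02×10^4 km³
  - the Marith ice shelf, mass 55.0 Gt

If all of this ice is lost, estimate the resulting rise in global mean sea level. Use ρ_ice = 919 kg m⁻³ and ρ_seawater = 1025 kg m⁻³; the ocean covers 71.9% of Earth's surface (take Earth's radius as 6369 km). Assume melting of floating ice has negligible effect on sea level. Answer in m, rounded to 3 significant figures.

≈ 0.0494 m

Ravell: 2.02×10^4 km³ × (919/1025) = 1.811×10^4 km³ of water.
The Marith ice shelf is floating and already displaces its own weight of water, so its melt adds essentially nothing to sea level.
Total added water ≈ 1.811×10^13 m³ over 3.67×10^14 m² → Δh = 0.0494 m.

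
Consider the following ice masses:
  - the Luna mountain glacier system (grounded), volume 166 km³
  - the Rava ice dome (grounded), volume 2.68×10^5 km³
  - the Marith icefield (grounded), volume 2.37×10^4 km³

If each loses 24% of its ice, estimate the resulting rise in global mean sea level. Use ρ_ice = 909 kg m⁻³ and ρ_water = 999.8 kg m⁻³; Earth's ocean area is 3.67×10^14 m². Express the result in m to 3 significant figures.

Luna: 0.24 × 166 km³ × (909/999.8) = 36.22 km³ of water.
Rava: 0.24 × 2.68×10^5 km³ × (909/999.8) = 5.848×10^4 km³ of water.
Marith: 0.24 × 2.37×10^4 km³ × (909/999.8) = 5171 km³ of water.
Total added water ≈ 6.369×10^13 m³ over 3.67×10^14 m² → Δh = 0.174 m.

≈ 0.174 m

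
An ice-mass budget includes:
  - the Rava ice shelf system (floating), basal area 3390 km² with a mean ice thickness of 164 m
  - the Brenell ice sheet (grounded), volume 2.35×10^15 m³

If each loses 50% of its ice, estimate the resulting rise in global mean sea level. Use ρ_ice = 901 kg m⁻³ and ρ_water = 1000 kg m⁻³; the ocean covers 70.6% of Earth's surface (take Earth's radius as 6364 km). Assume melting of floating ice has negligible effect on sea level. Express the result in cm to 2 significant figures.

≈ 290 cm

The Rava ice shelf system is floating and already displaces its own weight of water, so its melt adds essentially nothing to sea level.
Brenell: 0.5 × 2.35×10^15 m³ × (901/1000) = 1.059×10^15 m³ of water.
Total added water ≈ 1.059×10^15 m³ over 3.59×10^14 m² → Δh = 2.95 m = 290 cm.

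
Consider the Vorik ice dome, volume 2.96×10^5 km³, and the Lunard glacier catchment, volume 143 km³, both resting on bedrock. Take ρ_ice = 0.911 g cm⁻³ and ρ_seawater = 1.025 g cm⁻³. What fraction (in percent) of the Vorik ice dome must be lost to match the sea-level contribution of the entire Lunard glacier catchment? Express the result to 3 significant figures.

Equal sea-level rise means equal mass of meltwater, i.e. equal mass of ice lost.
Ice mass of Lunard: 1.303×10^14 kg; ice mass of Vorik: 2.697×10^17 kg.
Fraction required = 1.303×10^14 / 2.697×10^17 = 4.83×10^-4 → 0.0483 %.

≈ 0.0483 %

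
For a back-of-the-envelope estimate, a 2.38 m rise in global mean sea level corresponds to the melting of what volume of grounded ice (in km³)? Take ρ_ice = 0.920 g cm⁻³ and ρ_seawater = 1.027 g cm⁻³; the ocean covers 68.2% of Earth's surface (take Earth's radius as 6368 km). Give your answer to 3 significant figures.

≈ 9.23×10^5 km³

Required water volume = Δh × A = 2.38 m × 3.48×10^14 m² = 8.271×10^14 m³ = 8.271×10^5 km³.
Ice volume = water volume × ρ_w/ρ_ice = 8.271×10^5 × 1027/920 = 9.23×10^5 km³.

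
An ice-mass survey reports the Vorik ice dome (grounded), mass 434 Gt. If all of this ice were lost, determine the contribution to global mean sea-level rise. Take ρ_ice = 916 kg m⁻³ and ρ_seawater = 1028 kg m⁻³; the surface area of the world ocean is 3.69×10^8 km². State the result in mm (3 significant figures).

Vorik: 434 Gt = 4.340×10^14 kg; dividing by ρ_w = 1028 kg m⁻³ gives 4.222×10^11 m³ of water.
Spread over 3.69×10^14 m² of ocean, Δh = 4.222×10^11 / 3.69×10^14 = 1.14×10^-3 m = 1.14 mm.

≈ 1.14 mm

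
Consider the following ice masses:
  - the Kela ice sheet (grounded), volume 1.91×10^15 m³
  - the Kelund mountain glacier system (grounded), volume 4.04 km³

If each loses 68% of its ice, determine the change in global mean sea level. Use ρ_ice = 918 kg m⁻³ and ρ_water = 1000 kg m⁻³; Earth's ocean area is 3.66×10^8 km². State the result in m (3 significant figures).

Kela: 0.68 × 1.91×10^15 m³ × (918/1000) = 1.192×10^15 m³ of water.
Kelund: 0.68 × 4.04 km³ × (918/1000) = 2.522 km³ of water.
Total added water ≈ 1.192×10^15 m³ over 3.66×10^14 m² → Δh = 3.26 m.

≈ 3.26 m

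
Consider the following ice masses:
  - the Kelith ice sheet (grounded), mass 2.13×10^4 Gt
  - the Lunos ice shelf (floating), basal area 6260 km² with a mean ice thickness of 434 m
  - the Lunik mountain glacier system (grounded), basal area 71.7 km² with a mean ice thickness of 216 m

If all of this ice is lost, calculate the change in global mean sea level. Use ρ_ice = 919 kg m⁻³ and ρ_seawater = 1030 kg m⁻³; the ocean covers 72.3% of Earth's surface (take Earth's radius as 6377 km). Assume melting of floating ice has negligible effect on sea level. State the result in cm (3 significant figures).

≈ 5.60 cm

Kelith: 2.13×10^4 Gt = 2.130×10^16 kg; dividing by ρ_w = 1030 kg m⁻³ gives 2.068×10^13 m³ of water.
The Lunos ice shelf is floating and already displaces its own weight of water, so its melt adds essentially nothing to sea level.
Lunik: ice volume = 71.7 km² × 216 m = 15.49 km³; 15.49 × (919/1030) = 13.82 km³ of water.
Total added water ≈ 2.069×10^13 m³ over 3.69×10^14 m² → Δh = 0.0560 m = 5.60 cm.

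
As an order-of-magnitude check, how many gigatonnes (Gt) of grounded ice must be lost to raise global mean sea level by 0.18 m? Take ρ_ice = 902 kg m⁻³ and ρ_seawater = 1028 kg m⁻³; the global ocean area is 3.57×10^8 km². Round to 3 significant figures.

≈ 6.61×10^4 Gt

Required water volume = Δh × A = 0.18 m × 3.57×10^14 m² = 6.426×10^13 m³.
ρ_w = 1028 kg m⁻³, so the mass of water = 6.426×10^13 m³ × 1028 kg m⁻³ = 6.606×10^16 kg = 6.61×10^4 Gt (and the same mass of ice, by conservation).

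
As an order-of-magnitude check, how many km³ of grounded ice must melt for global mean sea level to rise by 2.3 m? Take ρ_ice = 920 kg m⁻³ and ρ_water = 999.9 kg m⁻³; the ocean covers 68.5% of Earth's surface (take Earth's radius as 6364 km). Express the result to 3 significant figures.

Required water volume = Δh × A = 2.3 m × 3.49×10^14 m² = 8.018×10^14 m³ = 8.018×10^5 km³.
Ice volume = water volume × ρ_w/ρ_ice = 8.018×10^5 × 999.9/920 = 8.71×10^5 km³.

≈ 8.71×10^5 km³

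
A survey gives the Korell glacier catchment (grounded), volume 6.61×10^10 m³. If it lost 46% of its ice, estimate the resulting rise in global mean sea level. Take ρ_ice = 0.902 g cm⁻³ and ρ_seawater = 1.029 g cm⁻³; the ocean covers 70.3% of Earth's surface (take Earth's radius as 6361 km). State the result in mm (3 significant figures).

≈ 0.0746 mm

Korell: 0.46 × 6.61×10^10 m³ × (902/1029) = 2.665×10^10 m³ of water.
Spread over 3.57×10^14 m² of ocean, Δh = 2.665×10^10 / 3.57×10^14 = 7.46×10^-5 m = 0.0746 mm.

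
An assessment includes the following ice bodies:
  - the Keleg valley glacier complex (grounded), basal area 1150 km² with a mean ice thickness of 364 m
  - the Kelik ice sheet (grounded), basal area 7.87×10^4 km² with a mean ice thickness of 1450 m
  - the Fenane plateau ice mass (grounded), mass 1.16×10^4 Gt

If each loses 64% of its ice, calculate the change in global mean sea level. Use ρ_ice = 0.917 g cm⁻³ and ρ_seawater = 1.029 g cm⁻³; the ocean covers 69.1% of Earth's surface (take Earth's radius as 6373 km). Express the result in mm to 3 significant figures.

Keleg: ice volume = 1150 km² × 364 m = 418.6 km³; 0.64 × 418.6 × (917/1029) = 238.7 km³ of water.
Kelik: ice volume = 7.87×10^4 km² × 1450 m = 1.141×10^5 km³; 0.64 × 1.141×10^5 × (917/1029) = 6.508×10^4 km³ of water.
Fenane: 0.64 × 1.16×10^4 Gt = 7.424×10^15 kg; dividing by ρ_w = 1.029 g cm⁻³ = 1029 kg m⁻³ gives 7.215×10^12 m³ of water.
Total added water ≈ 7.254×10^13 m³ over 3.53×10^14 m² → Δh = 0.206 m = 206 mm.

≈ 206 mm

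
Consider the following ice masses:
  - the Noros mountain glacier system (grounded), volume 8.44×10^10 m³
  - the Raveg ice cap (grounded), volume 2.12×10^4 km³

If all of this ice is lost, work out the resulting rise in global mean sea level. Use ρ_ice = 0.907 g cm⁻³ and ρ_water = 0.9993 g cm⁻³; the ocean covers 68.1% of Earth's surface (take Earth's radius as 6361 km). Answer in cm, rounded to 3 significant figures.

≈ 5.58 cm

Noros: 8.44×10^10 m³ × (907/999.3) = 7.660×10^10 m³ of water.
Raveg: 2.12×10^4 km³ × (907/999.3) = 1.924×10^4 km³ of water.
Total added water ≈ 1.932×10^13 m³ over 3.46×10^14 m² → Δh = 0.0558 m = 5.58 cm.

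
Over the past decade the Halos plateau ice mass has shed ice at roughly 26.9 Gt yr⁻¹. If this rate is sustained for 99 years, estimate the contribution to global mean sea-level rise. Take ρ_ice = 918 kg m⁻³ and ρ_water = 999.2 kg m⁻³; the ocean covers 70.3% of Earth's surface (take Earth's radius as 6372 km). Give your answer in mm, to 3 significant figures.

Total mass lost = 26.9 Gt/yr × 99 yr = 2663 Gt = 2.663×10^15 kg.
ρ_w = 999.2 kg m⁻³, so water volume = 2.663×10^15 / 999.2 = 2.665×10^12 m³.
Δh = 2.665×10^12 / 3.59×10^14 = 7.43×10^-3 m = 7.43 mm.

≈ 7.43 mm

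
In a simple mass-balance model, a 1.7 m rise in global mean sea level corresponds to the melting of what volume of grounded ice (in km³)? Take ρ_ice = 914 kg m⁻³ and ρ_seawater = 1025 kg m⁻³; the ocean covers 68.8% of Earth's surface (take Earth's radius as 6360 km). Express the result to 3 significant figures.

≈ 6.67×10^5 km³

Required water volume = Δh × A = 1.7 m × 3.50×10^14 m² = 5.945×10^14 m³ = 5.945×10^5 km³.
Ice volume = water volume × ρ_w/ρ_ice = 5.945×10^5 × 1025/914 = 6.67×10^5 km³.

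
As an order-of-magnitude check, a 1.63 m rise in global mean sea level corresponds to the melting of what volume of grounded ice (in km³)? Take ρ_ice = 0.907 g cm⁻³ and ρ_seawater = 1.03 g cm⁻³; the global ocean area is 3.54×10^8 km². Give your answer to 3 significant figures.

Required water volume = Δh × A = 1.63 m × 3.54×10^14 m² = 5.770×10^14 m³ = 5.770×10^5 km³.
Ice volume = water volume × ρ_w/ρ_ice = 5.770×10^5 × 1030/907 = 6.55×10^5 km³.

≈ 6.55×10^5 km³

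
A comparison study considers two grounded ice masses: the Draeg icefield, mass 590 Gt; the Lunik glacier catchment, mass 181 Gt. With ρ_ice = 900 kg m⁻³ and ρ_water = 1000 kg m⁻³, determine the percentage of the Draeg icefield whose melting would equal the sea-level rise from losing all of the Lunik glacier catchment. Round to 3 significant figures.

Equal sea-level rise means equal mass of meltwater, i.e. equal mass of ice lost.
Ice mass of Lunik: 1.810×10^14 kg; ice mass of Draeg: 5.900×10^14 kg.
Fraction required = 1.810×10^14 / 5.900×10^14 = 0.307 → 30.7 %.

≈ 30.7 %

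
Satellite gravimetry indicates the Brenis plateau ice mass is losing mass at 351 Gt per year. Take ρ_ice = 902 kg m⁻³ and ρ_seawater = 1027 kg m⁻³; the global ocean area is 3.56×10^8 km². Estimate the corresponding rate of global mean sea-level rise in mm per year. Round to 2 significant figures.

≈ 0.96 mm/yr

ρ_w = 1027 kg m⁻³. Annual water volume added = 351 Gt / ρ_w = 3.510×10^14 kg / 1027 kg m⁻³ = 3.418×10^11 m³.
Δh per year = 3.418×10^11 / 3.56×10^14 = 9.60×10^-4 m = 0.96 mm.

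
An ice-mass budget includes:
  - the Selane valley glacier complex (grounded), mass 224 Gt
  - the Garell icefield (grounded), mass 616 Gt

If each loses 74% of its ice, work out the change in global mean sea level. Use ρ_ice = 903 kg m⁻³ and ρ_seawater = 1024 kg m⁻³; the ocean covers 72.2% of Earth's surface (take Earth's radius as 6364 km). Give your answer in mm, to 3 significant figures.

≈ 1.65 mm

Selane: 0.74 × 224 Gt = 1.658×10^14 kg; dividing by ρ_w = 1024 kg m⁻³ gives 1.619×10^11 m³ of water.
Garell: 0.74 × 616 Gt = 4.558×10^14 kg; dividing by ρ_w = 1024 kg m⁻³ gives 4.452×10^11 m³ of water.
Total added water ≈ 6.070×10^11 m³ over 3.67×10^14 m² → Δh = 1.65×10^-3 m = 1.65 mm.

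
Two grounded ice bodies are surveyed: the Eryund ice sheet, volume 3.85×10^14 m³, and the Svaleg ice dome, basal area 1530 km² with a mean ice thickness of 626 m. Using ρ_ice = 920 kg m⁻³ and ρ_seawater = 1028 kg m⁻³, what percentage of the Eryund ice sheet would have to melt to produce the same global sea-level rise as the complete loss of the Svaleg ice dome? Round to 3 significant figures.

Equal sea-level rise means equal mass of meltwater, i.e. equal mass of ice lost.
Ice mass of Svaleg: 8.812×10^14 kg; ice mass of Eryund: 3.542×10^17 kg.
Fraction required = 8.812×10^14 / 3.542×10^17 = 2.49×10^-3 → 0.249 %.

≈ 0.249 %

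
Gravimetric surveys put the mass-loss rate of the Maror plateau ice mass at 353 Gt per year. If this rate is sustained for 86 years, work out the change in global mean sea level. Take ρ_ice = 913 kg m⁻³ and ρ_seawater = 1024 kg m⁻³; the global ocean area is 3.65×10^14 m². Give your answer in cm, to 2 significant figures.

≈ 8.1 cm

Total mass lost = 353 Gt/yr × 86 yr = 3.036×10^4 Gt = 3.036×10^16 kg.
ρ_w = 1024 kg m⁻³, so water volume = 3.036×10^16 / 1024 = 2.965×10^13 m³.
Δh = 2.965×10^13 / 3.65×10^14 = 0.0812 m = 8.1 cm.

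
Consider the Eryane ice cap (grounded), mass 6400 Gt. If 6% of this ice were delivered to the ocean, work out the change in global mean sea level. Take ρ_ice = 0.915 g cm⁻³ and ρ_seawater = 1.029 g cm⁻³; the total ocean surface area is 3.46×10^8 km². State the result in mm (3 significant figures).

≈ 1.08 mm

Eryane: 0.06 × 6400 Gt = 3.840×10^14 kg; dividing by ρ_w = 1.029 g cm⁻³ = 1029 kg m⁻³ gives 3.732×10^11 m³ of water.
Spread over 3.46×10^14 m² of ocean, Δh = 3.732×10^11 / 3.46×10^14 = 1.08×10^-3 m = 1.08 mm.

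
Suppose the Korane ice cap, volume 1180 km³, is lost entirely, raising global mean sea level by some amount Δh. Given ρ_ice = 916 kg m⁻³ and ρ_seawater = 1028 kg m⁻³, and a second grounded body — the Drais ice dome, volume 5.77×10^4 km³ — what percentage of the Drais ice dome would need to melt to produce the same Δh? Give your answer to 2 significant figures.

≈ 2.0 %

Equal sea-level rise means equal mass of meltwater, i.e. equal mass of ice lost.
Ice mass of Korane: 1.081×10^15 kg; ice mass of Drais: 5.285×10^16 kg.
Fraction required = 1.081×10^15 / 5.285×10^16 = 0.0205 → 2.0 %.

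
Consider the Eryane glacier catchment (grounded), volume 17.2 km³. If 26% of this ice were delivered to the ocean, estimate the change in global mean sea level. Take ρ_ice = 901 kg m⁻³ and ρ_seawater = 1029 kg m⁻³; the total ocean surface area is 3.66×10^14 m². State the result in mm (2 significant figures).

Eryane: 0.26 × 17.2 km³ × (901/1029) = 3.916 km³ of water.
Spread over 3.66×10^14 m² of ocean, Δh = 3.916×10^9 / 3.66×10^14 = 1.07×10^-5 m = 0.011 mm.

≈ 0.011 mm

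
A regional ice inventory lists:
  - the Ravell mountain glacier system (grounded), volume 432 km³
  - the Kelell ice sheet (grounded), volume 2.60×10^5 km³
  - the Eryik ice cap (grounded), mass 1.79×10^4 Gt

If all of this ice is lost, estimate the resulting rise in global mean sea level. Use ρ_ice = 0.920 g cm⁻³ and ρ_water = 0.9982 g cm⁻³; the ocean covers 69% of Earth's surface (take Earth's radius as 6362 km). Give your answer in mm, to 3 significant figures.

≈ 735 mm

Ravell: 432 km³ × (920/998.2) = 398.2 km³ of water.
Kelell: 2.60×10^5 km³ × (920/998.2) = 2.396×10^5 km³ of water.
Eryik: 1.79×10^4 Gt = 1.790×10^16 kg; dividing by ρ_w = 0.9982 g cm⁻³ = 998.2 kg m⁻³ gives 1.793×10^13 m³ of water.
Total added water ≈ 2.580×10^14 m³ over 3.51×10^14 m² → Δh = 0.735 m = 735 mm.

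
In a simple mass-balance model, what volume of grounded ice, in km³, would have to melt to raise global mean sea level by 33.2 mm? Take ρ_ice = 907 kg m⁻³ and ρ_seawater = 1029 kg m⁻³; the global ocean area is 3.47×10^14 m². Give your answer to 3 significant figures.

Required water volume = Δh × A = 0.0332 m × 3.47×10^14 m² = 1.152×10^13 m³ = 1.152×10^4 km³.
Ice volume = water volume × ρ_w/ρ_ice = 1.152×10^4 × 1029/907 = 1.31×10^4 km³.

≈ 1.31×10^4 km³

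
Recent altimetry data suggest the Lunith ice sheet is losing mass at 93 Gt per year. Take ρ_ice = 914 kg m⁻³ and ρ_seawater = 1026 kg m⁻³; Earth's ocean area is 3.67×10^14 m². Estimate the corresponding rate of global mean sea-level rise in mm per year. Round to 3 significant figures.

≈ 0.247 mm/yr

ρ_w = 1026 kg m⁻³. Annual water volume added = 93 Gt / ρ_w = 9.300×10^13 kg / 1026 kg m⁻³ = 9.064×10^10 m³.
Δh per year = 9.064×10^10 / 3.67×10^14 = 2.47×10^-4 m = 0.247 mm.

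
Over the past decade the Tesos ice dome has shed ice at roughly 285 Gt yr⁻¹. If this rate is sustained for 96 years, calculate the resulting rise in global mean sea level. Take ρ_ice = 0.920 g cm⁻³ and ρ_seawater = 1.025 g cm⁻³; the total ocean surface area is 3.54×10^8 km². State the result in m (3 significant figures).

≈ 0.0754 m

Total mass lost = 285 Gt/yr × 96 yr = 2.736×10^4 Gt = 2.736×10^16 kg.
ρ_w = 1.025 g cm⁻³ = 1025 kg m⁻³, so water volume = 2.736×10^16 / 1025 = 2.669×10^13 m³.
Δh = 2.669×10^13 / 3.54×10^14 = 0.0754 m.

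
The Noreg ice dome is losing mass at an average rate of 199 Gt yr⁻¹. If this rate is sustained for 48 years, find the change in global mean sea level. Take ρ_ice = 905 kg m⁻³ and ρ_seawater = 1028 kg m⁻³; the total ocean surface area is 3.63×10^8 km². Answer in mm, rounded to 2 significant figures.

≈ 26 mm

Total mass lost = 199 Gt/yr × 48 yr = 9552 Gt = 9.552×10^15 kg.
ρ_w = 1028 kg m⁻³, so water volume = 9.552×10^15 / 1028 = 9.292×10^12 m³.
Δh = 9.292×10^12 / 3.63×10^14 = 0.0256 m = 26 mm.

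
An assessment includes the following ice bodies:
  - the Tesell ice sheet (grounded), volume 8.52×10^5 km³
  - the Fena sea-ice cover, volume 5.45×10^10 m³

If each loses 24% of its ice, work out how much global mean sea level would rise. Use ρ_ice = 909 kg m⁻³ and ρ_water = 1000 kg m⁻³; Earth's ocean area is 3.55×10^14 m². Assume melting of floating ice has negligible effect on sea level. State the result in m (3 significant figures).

Tesell: 0.24 × 8.52×10^5 km³ × (909/1000) = 1.859×10^5 km³ of water.
The Fena sea-ice cover is floating and already displaces its own weight of water, so its melt adds essentially nothing to sea level.
Total added water ≈ 1.859×10^14 m³ over 3.55×10^14 m² → Δh = 0.524 m.

≈ 0.524 m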